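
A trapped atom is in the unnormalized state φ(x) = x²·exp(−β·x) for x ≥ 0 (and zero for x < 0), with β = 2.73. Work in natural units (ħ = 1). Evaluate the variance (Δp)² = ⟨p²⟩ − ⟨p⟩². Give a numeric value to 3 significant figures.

2.48

Compute ⟨p⟩ and ⟨p²⟩ separately; (Δp)² = ⟨p²⟩ − ⟨p⟩².
Differentiate x²·exp(−β·x) with the product rule; every integrand then reduces to terms xʲ·e^(−2βx) on [0, ∞), with ∫₀^∞ xʲ·e^(−2βx) dx = j!/(2β)^(j+1).
Normalization: ∫|φ|² dx = 0.0049459.
⟨p⟩ = 0.0000 and ⟨p²⟩ = 2.4843.
(Δp)² = 2.4843 − (0.0000)² = 2.4843.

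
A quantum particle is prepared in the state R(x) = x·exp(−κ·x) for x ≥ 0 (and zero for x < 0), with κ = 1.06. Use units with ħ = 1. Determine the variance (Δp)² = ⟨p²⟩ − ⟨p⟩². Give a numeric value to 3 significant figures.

1.12

Compute ⟨p⟩ and ⟨p²⟩ separately; (Δp)² = ⟨p²⟩ − ⟨p⟩².
Differentiate x·exp(−κ·x) with the product rule; every integrand then reduces to terms xʲ·e^(−2κx) on [0, ∞), with ∫₀^∞ xʲ·e^(−2κx) dx = j!/(2κ)^(j+1).
Normalization: ∫|R|² dx = 0.20990.
⟨p⟩ = 0.0000 and ⟨p²⟩ = 1.1236.
(Δp)² = 1.1236 − (0.0000)² = 1.1236.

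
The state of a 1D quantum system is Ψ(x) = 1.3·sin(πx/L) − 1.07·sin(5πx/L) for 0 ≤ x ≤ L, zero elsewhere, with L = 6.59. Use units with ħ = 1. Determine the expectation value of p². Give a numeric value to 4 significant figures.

p² Ψ = −ħ² d²Ψ/dx²; ⟨p²⟩ = −ħ² ∫ Ψ*·Ψ'' dx / ∫|Ψ|² dx.
d²/dx² sin(jπx/L) = −(jπ/L)²·sin(jπx/L); on 0 ≤ x ≤ L, ∫sin²(jπx/L) dx = L/2 and ∫sin(jπx/L)·sin(lπx/L) dx = 0 for j ≠ l, so only diagonal terms survive in ∫|Ψ|² and ∫Ψ·Ψ″; ∫Ψ·Ψ′ dx = [Ψ²/2] between the walls = 0.
State is unnormalized: ∫|Ψ|² dx = 9.3410, and ∫Ψ*·(−ħ² Ψ'') dx = 22.699, so ⟨p²⟩ = 22.699 / 9.3410.
⟨p²⟩ = 2.4300.

2.430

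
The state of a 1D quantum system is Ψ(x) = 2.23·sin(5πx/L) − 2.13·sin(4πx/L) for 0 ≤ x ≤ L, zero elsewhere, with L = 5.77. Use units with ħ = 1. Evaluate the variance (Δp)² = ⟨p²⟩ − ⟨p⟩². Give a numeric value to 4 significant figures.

Compute ⟨p⟩ and ⟨p²⟩ separately; (Δp)² = ⟨p²⟩ − ⟨p⟩².
d²/dx² sin(jπx/L) = −(jπ/L)²·sin(jπx/L); on 0 ≤ x ≤ L, ∫sin²(jπx/L) dx = L/2 and ∫sin(jπx/L)·sin(lπx/L) dx = 0 for j ≠ l, so only diagonal terms survive in ∫|Ψ|² and ∫Ψ·Ψ″; ∫Ψ·Ψ′ dx = [Ψ²/2] between the walls = 0.
Normalization: ∫|Ψ|² dx = 27.436.
⟨p⟩ = 0.0000 and ⟨p²⟩ = 6.1383.
(Δp)² = 6.1383 − (0.0000)² = 6.1383.

6.138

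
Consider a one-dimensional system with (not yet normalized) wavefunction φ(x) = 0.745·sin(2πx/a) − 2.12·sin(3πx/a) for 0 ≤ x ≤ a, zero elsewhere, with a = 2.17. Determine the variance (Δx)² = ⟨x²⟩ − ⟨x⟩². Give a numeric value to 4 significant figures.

Compute ⟨x⟩ and ⟨x²⟩ separately, then (Δx)² = ⟨x²⟩ − ⟨x⟩².
On 0 ≤ x ≤ a (j ≠ l): ∫sin²(jπx/a) dx = a/2, ∫sin(jπx/a)·sin(lπx/a) dx = 0; diagonal moments ∫x·sin²(jπx/a) dx = a²/4, ∫x²·sin²(jπx/a) dx = a³·(1/6 − 1/(4j²π²)); cross terms ∫x·sin(jπx/a)·sin(lπx/a) dx = 0 for j + l even and −4jla²/(π²(j² − l²)²) for j + l odd, ∫x²·sin(jπx/a)·sin(lπx/a) dx = (−1)^(j+l)·4jla³/(π²(j² − l²)²); higher powers the same way via product-to-sum and parts.
Normalization: ∫|φ|² dx = 5.4786.
⟨x⟩ = 1.3491 and ⟨x²⟩ = 2.1125.
(Δx)² = 2.1125 − (1.3491)² = 0.29252.

0.2925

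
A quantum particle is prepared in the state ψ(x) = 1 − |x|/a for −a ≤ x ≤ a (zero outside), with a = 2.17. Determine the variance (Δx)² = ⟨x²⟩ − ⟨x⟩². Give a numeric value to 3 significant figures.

0.471

Compute ⟨x⟩ and ⟨x²⟩ separately, then (Δx)² = ⟨x²⟩ − ⟨x⟩².
ψ is even, so ∫ over [−a, a] = 2∫₀ᵃ with ψ = 1 − x/a there: ∫₀ᵃ (1 − x/a)² dx = a/3, ∫₀ᵃ x²(1 − x/a)² dx = a³/30, ∫₀ᵃ x⁴(1 − x/a)² dx = a⁵/105.
Normalization: ∫|ψ|² dx = 1.4467.
⟨x⟩ = 0.0000 and ⟨x²⟩ = 0.47089.
(Δx)² = 0.47089 − (0.0000)² = 0.47089.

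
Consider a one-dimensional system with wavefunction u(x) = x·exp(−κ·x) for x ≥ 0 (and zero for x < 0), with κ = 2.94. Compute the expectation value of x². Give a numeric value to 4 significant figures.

0.3471

⟨x²⟩ = ∫ x²·|u|² dx / ∫|u|² dx (integrals over the domain).
Every integrand reduces to terms xʲ·e^(−2κx) on [0, ∞); use ∫₀^∞ xʲ·e^(−2κx) dx = j!/(2κ)^(j+1).
State is unnormalized: ∫|u|² dx = 0.0098378, and ∫u*·x²·u dx = 0.0034145, so ⟨x²⟩ = 0.0034145 / 0.0098378.
⟨x²⟩ = 0.34708.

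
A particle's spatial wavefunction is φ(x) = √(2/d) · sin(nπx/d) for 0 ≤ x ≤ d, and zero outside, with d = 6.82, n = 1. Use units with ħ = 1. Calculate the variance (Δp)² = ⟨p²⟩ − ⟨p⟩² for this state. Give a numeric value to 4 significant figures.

Compute ⟨p⟩ and ⟨p²⟩ separately; (Δp)² = ⟨p²⟩ − ⟨p⟩².
d/dx sin(nπx/d) = (nπ/d)·cos(nπx/d) and d²/dx² sin(nπx/d) = −(nπ/d)²·sin(nπx/d); on 0 ≤ x ≤ d, ∫sin²(nπx/d) dx = d/2 and ∫sin(nπx/d)·cos(nπx/d) dx = 0.
⟨p⟩ = 0.0000 and ⟨p²⟩ = 0.21219.
(Δp)² = 0.21219 − (0.0000)² = 0.21219.

0.2122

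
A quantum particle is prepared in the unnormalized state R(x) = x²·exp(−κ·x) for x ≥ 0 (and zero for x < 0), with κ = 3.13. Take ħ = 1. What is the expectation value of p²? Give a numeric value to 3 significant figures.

p² R = −ħ² d²R/dx²; ⟨p²⟩ = −ħ² ∫ R*·R'' dx / ∫|R|² dx.
Differentiate x²·exp(−κ·x) with the product rule; every integrand then reduces to terms xʲ·e^(−2κx) on [0, ∞), with ∫₀^∞ xʲ·e^(−2κx) dx = j!/(2κ)^(j+1).
State is unnormalized: ∫|R|² dx = 0.0024965, and ∫R*·(−ħ² R'') dx = 0.0081528, so ⟨p²⟩ = 0.0081528 / 0.0024965.
⟨p²⟩ = 3.2656.

3.27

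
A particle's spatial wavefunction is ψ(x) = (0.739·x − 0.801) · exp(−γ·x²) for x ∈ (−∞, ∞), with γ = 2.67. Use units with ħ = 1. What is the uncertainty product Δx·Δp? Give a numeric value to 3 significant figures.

0.501

Δx = √(⟨x²⟩−⟨x⟩²), Δp = √(⟨p²⟩−⟨p⟩²).
Expand each integrand as polynomial × e^(−2γx²) and use ∫x^(2j)·e^(−2γx²) dx = (2j−1)!!/(4γ)^j · √(π/(2γ)), odd powers → 0; here √(π/(2γ)) = 0.76702. Differentiate with the product rule, d/dx e^(−γx²) = −2γx·e^(−γx²).
Normalization: ∫|ψ|² dx = 0.53134.
⟨x⟩ = -0.16002, ⟨x²⟩ = 0.10746 ⇒ Δx = 0.28610.
⟨p⟩ = 0.0000, ⟨p²⟩ = 3.0642 ⇒ Δp = 1.7505.
Δx·Δp = 0.50080.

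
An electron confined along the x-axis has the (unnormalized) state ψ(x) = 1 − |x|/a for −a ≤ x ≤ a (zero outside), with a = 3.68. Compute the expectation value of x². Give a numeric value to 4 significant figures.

⟨x²⟩ = ∫ x²·|ψ|² dx / ∫|ψ|² dx (integrals over the domain).
ψ is even, so ∫ over [−a, a] = 2∫₀ᵃ with ψ = 1 − x/a there: ∫₀ᵃ (1 − x/a)² dx = a/3, ∫₀ᵃ x²(1 − x/a)² dx = a³/30, ∫₀ᵃ x⁴(1 − x/a)² dx = a⁵/105.
State is unnormalized: ∫|ψ|² dx = 2.4533, and ∫ψ*·x²·ψ dx = 3.3224, so ⟨x²⟩ = 3.3224 / 2.4533.
⟨x²⟩ = 1.3542.

1.354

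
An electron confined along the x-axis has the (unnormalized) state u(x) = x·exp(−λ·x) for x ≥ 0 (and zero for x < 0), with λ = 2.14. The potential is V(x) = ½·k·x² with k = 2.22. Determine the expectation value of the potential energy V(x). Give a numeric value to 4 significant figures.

⟨V⟩ = ∫ V(x)·|u|² dx / ∫|u|² dx.
Every integrand reduces to terms xʲ·e^(−2λx) on [0, ∞); use ∫₀^∞ xʲ·e^(−2λx) dx = j!/(2λ)^(j+1).
State is unnormalized: ∫|u|² dx = 0.025509, and ∫u*·V(x)·u dx = 0.018549, so ⟨V⟩ = 0.018549 / 0.025509.
⟨V⟩ = 0.72714.

0.7271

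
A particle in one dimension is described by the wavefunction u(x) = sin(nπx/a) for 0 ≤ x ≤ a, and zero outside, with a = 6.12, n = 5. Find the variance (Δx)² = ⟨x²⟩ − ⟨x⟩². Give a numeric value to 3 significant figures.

Compute ⟨x⟩ and ⟨x²⟩ separately, then (Δx)² = ⟨x²⟩ − ⟨x⟩².
With sin²θ = (1 − cos2θ)/2 on 0 ≤ x ≤ a: ∫sin²(nπx/a) dx = a/2, ∫x·sin²(nπx/a) dx = a²/4, ∫x²·sin²(nπx/a) dx = a³·(1/6 − 1/(4n²π²)); higher powers xᵏ the same way, integrating xᵏ·cos(2nπx/a) by parts.
Normalization: ∫|u|² dx = 3.0600.
⟨x⟩ = 3.0600 and ⟨x²⟩ = 12.409.
(Δx)² = 12.409 − (3.0600)² = 3.0453.

3.05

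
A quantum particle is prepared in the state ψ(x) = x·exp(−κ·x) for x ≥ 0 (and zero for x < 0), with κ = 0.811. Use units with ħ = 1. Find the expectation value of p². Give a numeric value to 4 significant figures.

p² ψ = −ħ² d²ψ/dx²; ⟨p²⟩ = −ħ² ∫ ψ*·ψ'' dx / ∫|ψ|² dx.
Differentiate x·exp(−κ·x) with the product rule; every integrand then reduces to terms xʲ·e^(−2κx) on [0, ∞), with ∫₀^∞ xʲ·e^(−2κx) dx = j!/(2κ)^(j+1).
State is unnormalized: ∫|ψ|² dx = 0.46868, and ∫ψ*·(−ħ² ψ'') dx = 0.30826, so ⟨p²⟩ = 0.30826 / 0.46868.
⟨p²⟩ = 0.65772.

0.6577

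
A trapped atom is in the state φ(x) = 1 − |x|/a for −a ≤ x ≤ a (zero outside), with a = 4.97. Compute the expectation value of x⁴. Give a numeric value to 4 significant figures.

⟨x⁴⟩ = ∫ x⁴·|φ|² dx / ∫|φ|² dx (integrals over the domain).
φ is even, so ∫ over [−a, a] = 2∫₀ᵃ with φ = 1 − x/a there: ∫₀ᵃ (1 − x/a)² dx = a/3, ∫₀ᵃ x²(1 − x/a)² dx = a³/30, ∫₀ᵃ x⁴(1 − x/a)² dx = a⁵/105.
State is unnormalized: ∫|φ|² dx = 3.3133, and ∫φ*·x⁴·φ dx = 57.759, so ⟨x⁴⟩ = 57.759 / 3.3133.
⟨x⁴⟩ = 17.432.

17.43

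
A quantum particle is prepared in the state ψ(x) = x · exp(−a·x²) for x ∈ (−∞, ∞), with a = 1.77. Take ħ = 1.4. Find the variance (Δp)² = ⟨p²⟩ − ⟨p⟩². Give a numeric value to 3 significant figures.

10.4

Compute ⟨p⟩ and ⟨p²⟩ separately; (Δp)² = ⟨p²⟩ − ⟨p⟩².
Expand each integrand as polynomial × e^(−2ax²) and use ∫x^(2j)·e^(−2ax²) dx = (2j−1)!!/(4a)^j · √(π/(2a)), odd powers → 0; here √(π/(2a)) = 0.94205. Differentiate with the product rule, d/dx e^(−ax²) = −2ax·e^(−ax²).
Normalization: ∫|ψ|² dx = 0.13306.
⟨p⟩ = 0.0000 and ⟨p²⟩ = 10.408.
(Δp)² = 10.408 − (0.0000)² = 10.408.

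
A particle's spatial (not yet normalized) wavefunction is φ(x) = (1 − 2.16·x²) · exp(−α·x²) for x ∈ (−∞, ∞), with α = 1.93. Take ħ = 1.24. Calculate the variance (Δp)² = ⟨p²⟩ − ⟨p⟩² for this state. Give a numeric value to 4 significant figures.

9.262

Compute ⟨p⟩ and ⟨p²⟩ separately; (Δp)² = ⟨p²⟩ − ⟨p⟩².
Expand each integrand as polynomial × e^(−2αx²) and use ∫x^(2j)·e^(−2αx²) dx = (2j−1)!!/(4α)^j · √(π/(2α)), odd powers → 0; here √(π/(2α)) = 0.90216. Differentiate with the product rule, d/dx e^(−αx²) = −2αx·e^(−αx²).
Normalization: ∫|φ|² dx = 0.60920.
⟨p⟩ = 0.0000 and ⟨p²⟩ = 9.2621.
(Δp)² = 9.2621 − (0.0000)² = 9.2621.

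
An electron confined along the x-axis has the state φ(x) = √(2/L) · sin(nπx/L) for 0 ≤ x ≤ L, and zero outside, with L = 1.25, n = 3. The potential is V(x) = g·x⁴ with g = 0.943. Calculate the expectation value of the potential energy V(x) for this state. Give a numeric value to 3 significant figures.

0.435

⟨V⟩ = ∫ V(x)·|φ|² dx.
With sin²θ = (1 − cos2θ)/2 on 0 ≤ x ≤ L: ∫sin²(nπx/L) dx = L/2, ∫x·sin²(nπx/L) dx = L²/4, ∫x²·sin²(nπx/L) dx = L³·(1/6 − 1/(4n²π²)); higher powers xᵏ the same way, integrating xᵏ·cos(2nπx/L) by parts.
⟨V⟩ = 0.43497.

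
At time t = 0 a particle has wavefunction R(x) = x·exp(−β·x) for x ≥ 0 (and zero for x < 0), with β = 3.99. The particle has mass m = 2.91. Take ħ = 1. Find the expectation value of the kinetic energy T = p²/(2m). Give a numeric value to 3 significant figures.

T = −(ħ²/2m) d²/dx², so ⟨T⟩ = −(ħ²/2m) ∫ R*·R'' dx / ∫|R|² dx; with m = 2.91.
Differentiate x·exp(−β·x) with the product rule; every integrand then reduces to terms xʲ·e^(−2βx) on [0, ∞), with ∫₀^∞ xʲ·e^(−2βx) dx = j!/(2β)^(j+1).
State is unnormalized: ∫|R|² dx = 0.0039357, and ∫R*·(−ħ²/2m · R'') dx = 0.010766, so ⟨T⟩ = 0.010766 / 0.0039357.
⟨T⟩ = 2.7354.

2.74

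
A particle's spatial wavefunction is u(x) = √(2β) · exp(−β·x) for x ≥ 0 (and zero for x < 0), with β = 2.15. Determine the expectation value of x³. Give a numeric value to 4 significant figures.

⟨x³⟩ = ∫ x³·|u|² dx (integrals over the domain).
Every integrand reduces to terms xʲ·e^(−2βx) on [0, ∞); use ∫₀^∞ xʲ·e^(−2βx) dx = j!/(2β)^(j+1).
⟨x³⟩ = 0.075465.

0.07547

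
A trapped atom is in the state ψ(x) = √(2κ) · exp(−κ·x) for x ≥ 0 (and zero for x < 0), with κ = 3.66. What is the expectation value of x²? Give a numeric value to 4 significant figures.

⟨x²⟩ = ∫ x²·|ψ|² dx (integrals over the domain).
Every integrand reduces to terms xʲ·e^(−2κx) on [0, ∞); use ∫₀^∞ xʲ·e^(−2κx) dx = j!/(2κ)^(j+1).
⟨x²⟩ = 0.037326.

0.03733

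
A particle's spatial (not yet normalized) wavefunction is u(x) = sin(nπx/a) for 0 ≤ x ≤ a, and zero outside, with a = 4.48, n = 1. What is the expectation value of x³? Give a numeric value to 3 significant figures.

15.6

⟨x³⟩ = ∫ x³·|u|² dx / ∫|u|² dx (integrals over the domain).
With sin²θ = (1 − cos2θ)/2 on 0 ≤ x ≤ a: ∫sin²(nπx/a) dx = a/2, ∫x·sin²(nπx/a) dx = a²/4, ∫x²·sin²(nπx/a) dx = a³·(1/6 − 1/(4n²π²)); higher powers xᵏ the same way, integrating xᵏ·cos(2nπx/a) by parts.
State is unnormalized: ∫|u|² dx = 2.2400, and ∫u*·x³·u dx = 35.047, so ⟨x³⟩ = 35.047 / 2.2400.
⟨x³⟩ = 15.646.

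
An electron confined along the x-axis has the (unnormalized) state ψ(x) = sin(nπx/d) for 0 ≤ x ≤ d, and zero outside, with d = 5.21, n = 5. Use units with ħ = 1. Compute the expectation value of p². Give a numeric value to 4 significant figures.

p² ψ = −ħ² d²ψ/dx²; ⟨p²⟩ = −ħ² ∫ ψ*·ψ'' dx / ∫|ψ|² dx.
d/dx sin(nπx/d) = (nπ/d)·cos(nπx/d) and d²/dx² sin(nπx/d) = −(nπ/d)²·sin(nπx/d); on 0 ≤ x ≤ d, ∫sin²(nπx/d) dx = d/2 and ∫sin(nπx/d)·cos(nπx/d) dx = 0.
State is unnormalized: ∫|ψ|² dx = 2.6050, and ∫ψ*·(−ħ² ψ'') dx = 23.679, so ⟨p²⟩ = 23.679 / 2.6050.
⟨p²⟩ = 9.0900.

9.090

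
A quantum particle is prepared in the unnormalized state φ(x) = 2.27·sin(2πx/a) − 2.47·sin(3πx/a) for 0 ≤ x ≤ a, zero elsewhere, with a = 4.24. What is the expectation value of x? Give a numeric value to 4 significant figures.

⟨x⟩ = ∫ x·|φ|² dx / ∫|φ|² dx (integrals over the domain).
On 0 ≤ x ≤ a (j ≠ l): ∫sin²(jπx/a) dx = a/2, ∫sin(jπx/a)·sin(lπx/a) dx = 0; diagonal moments ∫x·sin²(jπx/a) dx = a²/4, ∫x²·sin²(jπx/a) dx = a³·(1/6 − 1/(4j²π²)); cross terms ∫x·sin(jπx/a)·sin(lπx/a) dx = 0 for j + l even and −4jla²/(π²(j² − l²)²) for j + l odd, ∫x²·sin(jπx/a)·sin(lπx/a) dx = (−1)^(j+l)·4jla³/(π²(j² − l²)²); higher powers the same way via product-to-sum and parts.
State is unnormalized: ∫|φ|² dx = 23.858, and ∫φ*·x·φ dx = 70.188, so ⟨x⟩ = 70.188 / 23.858.
⟨x⟩ = 2.9419.

2.942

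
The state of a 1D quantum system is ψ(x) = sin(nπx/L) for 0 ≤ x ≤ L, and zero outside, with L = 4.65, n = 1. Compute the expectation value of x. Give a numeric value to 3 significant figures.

2.33

⟨x⟩ = ∫ x·|ψ|² dx / ∫|ψ|² dx (integrals over the domain).
With sin²θ = (1 − cos2θ)/2 on 0 ≤ x ≤ L: ∫sin²(nπx/L) dx = L/2, ∫x·sin²(nπx/L) dx = L²/4, ∫x²·sin²(nπx/L) dx = L³·(1/6 − 1/(4n²π²)); higher powers xᵏ the same way, integrating xᵏ·cos(2nπx/L) by parts.
State is unnormalized: ∫|ψ|² dx = 2.3250, and ∫ψ*·x·ψ dx = 5.4056, so ⟨x⟩ = 5.4056 / 2.3250.
⟨x⟩ = 2.3250.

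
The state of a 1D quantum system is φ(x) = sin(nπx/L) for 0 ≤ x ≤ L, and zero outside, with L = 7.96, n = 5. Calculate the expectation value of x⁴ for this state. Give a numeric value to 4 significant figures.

⟨x⁴⟩ = ∫ x⁴·|φ|² dx / ∫|φ|² dx (integrals over the domain).
With sin²θ = (1 − cos2θ)/2 on 0 ≤ x ≤ L: ∫sin²(nπx/L) dx = L/2, ∫x·sin²(nπx/L) dx = L²/4, ∫x²·sin²(nπx/L) dx = L³·(1/6 − 1/(4n²π²)); higher powers xᵏ the same way, integrating xᵏ·cos(2nπx/L) by parts.
State is unnormalized: ∫|φ|² dx = 3.9800, and ∫φ*·x⁴·φ dx = 3131.3, so ⟨x⁴⟩ = 3131.3 / 3.9800.
⟨x⁴⟩ = 786.77.

786.8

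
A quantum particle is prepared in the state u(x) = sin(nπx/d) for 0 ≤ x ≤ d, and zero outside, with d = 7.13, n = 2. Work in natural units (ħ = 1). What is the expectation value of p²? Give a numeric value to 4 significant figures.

p² u = −ħ² d²u/dx²; ⟨p²⟩ = −ħ² ∫ u*·u'' dx / ∫|u|² dx.
d/dx sin(nπx/d) = (nπ/d)·cos(nπx/d) and d²/dx² sin(nπx/d) = −(nπ/d)²·sin(nπx/d); on 0 ≤ x ≤ d, ∫sin²(nπx/d) dx = d/2 and ∫sin(nπx/d)·cos(nπx/d) dx = 0.
State is unnormalized: ∫|u|² dx = 3.5650, and ∫u*·(−ħ² u'') dx = 2.7685, so ⟨p²⟩ = 2.7685 / 3.5650.
⟨p²⟩ = 0.77657.

0.7766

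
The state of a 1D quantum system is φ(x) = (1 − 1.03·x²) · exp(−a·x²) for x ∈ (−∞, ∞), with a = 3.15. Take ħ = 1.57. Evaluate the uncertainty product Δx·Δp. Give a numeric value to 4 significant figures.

Δx = √(⟨x²⟩−⟨x⟩²), Δp = √(⟨p²⟩−⟨p⟩²).
Expand each integrand as polynomial × e^(−2ax²) and use ∫x^(2j)·e^(−2ax²) dx = (2j−1)!!/(4a)^j · √(π/(2a)), odd powers → 0; here √(π/(2a)) = 0.70616. Differentiate with the product rule, d/dx e^(−ax²) = −2ax·e^(−ax²).
Normalization: ∫|φ|² dx = 0.60487.
⟨x⟩ = 0.0000, ⟨x²⟩ = 0.056498 ⇒ Δx = 0.23769.
⟨p⟩ = 0.0000, ⟨p²⟩ = 10.971 ⇒ Δp = 3.3122.
Δx·Δp = 0.78729.

0.7873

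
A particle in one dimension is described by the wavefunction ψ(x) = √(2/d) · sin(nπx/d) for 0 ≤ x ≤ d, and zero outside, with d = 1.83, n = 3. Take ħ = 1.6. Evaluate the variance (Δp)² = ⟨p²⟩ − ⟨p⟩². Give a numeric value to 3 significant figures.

67.9

Compute ⟨p⟩ and ⟨p²⟩ separately; (Δp)² = ⟨p²⟩ − ⟨p⟩².
d/dx sin(nπx/d) = (nπ/d)·cos(nπx/d) and d²/dx² sin(nπx/d) = −(nπ/d)²·sin(nπx/d); on 0 ≤ x ≤ d, ∫sin²(nπx/d) dx = d/2 and ∫sin(nπx/d)·cos(nπx/d) dx = 0.
⟨p⟩ = 0.0000 and ⟨p²⟩ = 67.902.
(Δp)² = 67.902 − (0.0000)² = 67.902.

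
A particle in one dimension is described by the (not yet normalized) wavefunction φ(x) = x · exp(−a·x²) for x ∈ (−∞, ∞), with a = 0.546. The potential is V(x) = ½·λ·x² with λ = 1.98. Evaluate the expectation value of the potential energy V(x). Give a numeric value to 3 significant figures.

1.36

⟨V⟩ = ∫ V(x)·|φ|² dx / ∫|φ|² dx.
Expand each integrand as polynomial × e^(−2ax²) and use ∫x^(2j)·e^(−2ax²) dx = (2j−1)!!/(4a)^j · √(π/(2a)), odd powers → 0; here √(π/(2a)) = 1.6961.
State is unnormalized: ∫|φ|² dx = 0.77662, and ∫φ*·V(x)·φ dx = 1.0561, so ⟨V⟩ = 1.0561 / 0.77662.
⟨V⟩ = 1.3599.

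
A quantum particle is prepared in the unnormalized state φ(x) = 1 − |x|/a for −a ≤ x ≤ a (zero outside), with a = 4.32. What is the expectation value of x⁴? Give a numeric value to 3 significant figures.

9.95

⟨x⁴⟩ = ∫ x⁴·|φ|² dx / ∫|φ|² dx (integrals over the domain).
φ is even, so ∫ over [−a, a] = 2∫₀ᵃ with φ = 1 − x/a there: ∫₀ᵃ (1 − x/a)² dx = a/3, ∫₀ᵃ x²(1 − x/a)² dx = a³/30, ∫₀ᵃ x⁴(1 − x/a)² dx = a⁵/105.
State is unnormalized: ∫|φ|² dx = 2.8800, and ∫φ*·x⁴·φ dx = 28.659, so ⟨x⁴⟩ = 28.659 / 2.8800.
⟨x⁴⟩ = 9.9510.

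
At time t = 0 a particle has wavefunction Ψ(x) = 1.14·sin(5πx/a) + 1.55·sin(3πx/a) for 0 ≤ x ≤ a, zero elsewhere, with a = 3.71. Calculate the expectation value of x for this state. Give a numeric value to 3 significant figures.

1.86

⟨x⟩ = ∫ x·|Ψ|² dx / ∫|Ψ|² dx (integrals over the domain).
On 0 ≤ x ≤ a (j ≠ l): ∫sin²(jπx/a) dx = a/2, ∫sin(jπx/a)·sin(lπx/a) dx = 0; diagonal moments ∫x·sin²(jπx/a) dx = a²/4, ∫x²·sin²(jπx/a) dx = a³·(1/6 − 1/(4j²π²)); cross terms ∫x·sin(jπx/a)·sin(lπx/a) dx = 0 for j + l even and −4jla²/(π²(j² − l²)²) for j + l odd, ∫x²·sin(jπx/a)·sin(lπx/a) dx = (−1)^(j+l)·4jla³/(π²(j² − l²)²); higher powers the same way via product-to-sum and parts.
State is unnormalized: ∫|Ψ|² dx = 6.8674, and ∫Ψ*·x·Ψ dx = 12.739, so ⟨x⟩ = 12.739 / 6.8674.
⟨x⟩ = 1.8550.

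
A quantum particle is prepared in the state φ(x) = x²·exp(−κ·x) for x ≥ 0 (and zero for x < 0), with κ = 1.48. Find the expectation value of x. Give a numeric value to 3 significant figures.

⟨x⟩ = ∫ x·|φ|² dx / ∫|φ|² dx (integrals over the domain).
Every integrand reduces to terms xʲ·e^(−2κx) on [0, ∞); use ∫₀^∞ xʲ·e^(−2κx) dx = j!/(2κ)^(j+1).
State is unnormalized: ∫|φ|² dx = 0.10562, and ∫φ*·x·φ dx = 0.17841, so ⟨x⟩ = 0.17841 / 0.10562.
⟨x⟩ = 1.6892.

1.69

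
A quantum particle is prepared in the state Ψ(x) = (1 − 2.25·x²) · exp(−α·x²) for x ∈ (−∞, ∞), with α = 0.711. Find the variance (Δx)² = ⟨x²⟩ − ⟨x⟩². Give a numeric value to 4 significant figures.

1.531

Compute ⟨x⟩ and ⟨x²⟩ separately, then (Δx)² = ⟨x²⟩ − ⟨x⟩².
Expand each integrand as polynomial × e^(−2αx²) and use ∫x^(2j)·e^(−2αx²) dx = (2j−1)!!/(4α)^j · √(π/(2α)), odd powers → 0; here √(π/(2α)) = 1.4864.
Normalization: ∫|Ψ|² dx = 1.9255.
⟨x⟩ = 0.0000 and ⟨x²⟩ = 1.5313.
(Δx)² = 1.5313 − (0.0000)² = 1.5313.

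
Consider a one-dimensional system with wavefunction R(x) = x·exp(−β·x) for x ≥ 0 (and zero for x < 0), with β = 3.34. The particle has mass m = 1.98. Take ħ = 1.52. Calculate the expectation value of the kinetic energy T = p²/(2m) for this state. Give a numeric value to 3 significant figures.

T = −(ħ²/2m) d²/dx², so ⟨T⟩ = −(ħ²/2m) ∫ R*·R'' dx / ∫|R|² dx; with m = 1.98.
Differentiate x·exp(−β·x) with the product rule; every integrand then reduces to terms xʲ·e^(−2βx) on [0, ∞), with ∫₀^∞ xʲ·e^(−2βx) dx = j!/(2β)^(j+1).
State is unnormalized: ∫|R|² dx = 0.0067097, and ∫R*·(−ħ²/2m · R'') dx = 0.043670, so ⟨T⟩ = 0.043670 / 0.0067097.
⟨T⟩ = 6.5086.

6.51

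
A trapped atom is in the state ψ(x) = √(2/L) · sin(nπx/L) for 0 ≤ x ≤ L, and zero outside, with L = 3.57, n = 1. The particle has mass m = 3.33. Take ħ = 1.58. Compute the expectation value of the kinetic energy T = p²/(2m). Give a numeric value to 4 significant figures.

T = −(ħ²/2m) d²/dx², so ⟨T⟩ = −(ħ²/2m) ∫ ψ*·ψ'' dx; with m = 3.33.
d/dx sin(nπx/L) = (nπ/L)·cos(nπx/L) and d²/dx² sin(nπx/L) = −(nπ/L)²·sin(nπx/L); on 0 ≤ x ≤ L, ∫sin²(nπx/L) dx = L/2 and ∫sin(nπx/L)·cos(nπx/L) dx = 0.
⟨T⟩ = 0.29027.

0.2903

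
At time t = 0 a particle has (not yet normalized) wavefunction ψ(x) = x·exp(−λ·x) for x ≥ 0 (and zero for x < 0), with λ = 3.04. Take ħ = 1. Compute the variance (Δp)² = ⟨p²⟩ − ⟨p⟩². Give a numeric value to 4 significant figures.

Compute ⟨p⟩ and ⟨p²⟩ separately; (Δp)² = ⟨p²⟩ − ⟨p⟩².
Differentiate x·exp(−λ·x) with the product rule; every integrand then reduces to terms xʲ·e^(−2λx) on [0, ∞), with ∫₀^∞ xʲ·e^(−2λx) dx = j!/(2λ)^(j+1).
Normalization: ∫|ψ|² dx = 0.0088986.
⟨p⟩ = 0.0000 and ⟨p²⟩ = 9.2416.
(Δp)² = 9.2416 − (0.0000)² = 9.2416.

9.242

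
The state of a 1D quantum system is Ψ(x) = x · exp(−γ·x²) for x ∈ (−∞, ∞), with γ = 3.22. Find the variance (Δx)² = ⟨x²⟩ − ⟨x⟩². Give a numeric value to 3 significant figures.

0.233

Compute ⟨x⟩ and ⟨x²⟩ separately, then (Δx)² = ⟨x²⟩ − ⟨x⟩².
Expand each integrand as polynomial × e^(−2γx²) and use ∫x^(2j)·e^(−2γx²) dx = (2j−1)!!/(4γ)^j · √(π/(2γ)), odd powers → 0; here √(π/(2γ)) = 0.69844.
Normalization: ∫|Ψ|² dx = 0.054227.
⟨x⟩ = 0.0000 and ⟨x²⟩ = 0.23292.
(Δx)² = 0.23292 − (0.0000)² = 0.23292.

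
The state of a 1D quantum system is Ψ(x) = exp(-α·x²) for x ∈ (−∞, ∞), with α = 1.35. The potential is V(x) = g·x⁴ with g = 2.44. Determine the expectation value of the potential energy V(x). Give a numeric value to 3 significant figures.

0.251

⟨V⟩ = ∫ V(x)·|Ψ|² dx / ∫|Ψ|² dx.
Gaussian moments: ∫x^(2j)·e^(−2αx²) dx = (2j−1)!!/(4α)^j · √(π/(2α)), odd powers integrate to 0; here √(π/(2α)) = 1.0787.
State is unnormalized: ∫|Ψ|² dx = 1.0787, and ∫Ψ*·V(x)·Ψ dx = 0.27078, so ⟨V⟩ = 0.27078 / 1.0787.
⟨V⟩ = 0.25103.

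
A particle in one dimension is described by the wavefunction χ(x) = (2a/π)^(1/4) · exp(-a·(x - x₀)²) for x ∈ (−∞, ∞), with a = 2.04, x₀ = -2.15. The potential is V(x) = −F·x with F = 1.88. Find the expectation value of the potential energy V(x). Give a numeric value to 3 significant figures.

4.04

⟨V⟩ = ∫ V(x)·|χ|² dx.
Gaussian moments (u = x − x₀): ∫u^(2j)·e^(−2au²) du = (2j−1)!!/(4a)^j · √(π/(2a)), odd powers integrate to 0; here √(π/(2a)) = 0.87750.
⟨V⟩ = 4.0420.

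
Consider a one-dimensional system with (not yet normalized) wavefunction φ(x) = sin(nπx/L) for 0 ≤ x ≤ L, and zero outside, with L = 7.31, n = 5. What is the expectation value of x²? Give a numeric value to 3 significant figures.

17.7

⟨x²⟩ = ∫ x²·|φ|² dx / ∫|φ|² dx (integrals over the domain).
With sin²θ = (1 − cos2θ)/2 on 0 ≤ x ≤ L: ∫sin²(nπx/L) dx = L/2, ∫x·sin²(nπx/L) dx = L²/4, ∫x²·sin²(nπx/L) dx = L³·(1/6 − 1/(4n²π²)); higher powers xᵏ the same way, integrating xᵏ·cos(2nπx/L) by parts.
State is unnormalized: ∫|φ|² dx = 3.6550, and ∫φ*·x²·φ dx = 64.707, so ⟨x²⟩ = 64.707 / 3.6550.
⟨x²⟩ = 17.704.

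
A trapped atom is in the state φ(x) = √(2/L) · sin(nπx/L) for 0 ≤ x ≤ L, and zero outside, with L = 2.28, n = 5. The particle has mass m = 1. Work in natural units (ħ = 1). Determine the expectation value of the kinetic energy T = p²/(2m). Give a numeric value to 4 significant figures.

23.73

T = −(ħ²/2m) d²/dx², so ⟨T⟩ = −(ħ²/2m) ∫ φ*·φ'' dx; with m = 1.
d/dx sin(nπx/L) = (nπ/L)·cos(nπx/L) and d²/dx² sin(nπx/L) = −(nπ/L)²·sin(nπx/L); on 0 ≤ x ≤ L, ∫sin²(nπx/L) dx = L/2 and ∫sin(nπx/L)·cos(nπx/L) dx = 0.
⟨T⟩ = 23.732.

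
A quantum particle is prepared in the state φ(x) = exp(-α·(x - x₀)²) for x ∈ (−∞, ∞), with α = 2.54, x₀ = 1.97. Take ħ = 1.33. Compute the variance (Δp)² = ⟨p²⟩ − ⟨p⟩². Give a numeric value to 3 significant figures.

Compute ⟨p⟩ and ⟨p²⟩ separately; (Δp)² = ⟨p²⟩ − ⟨p⟩².
Gaussian moments (u = x − x₀): ∫u^(2j)·e^(−2αu²) du = (2j−1)!!/(4α)^j · √(π/(2α)), odd powers integrate to 0; here √(π/(2α)) = 0.78640. Derivatives: d/dx e^(−αu²) = −2αu·e^(−αu²), d²/dx² e^(−αu²) = (4α²u² − 2α)·e^(−αu²).
Normalization: ∫|φ|² dx = 0.78640.
⟨p⟩ = 0.0000 and ⟨p²⟩ = 4.4930.
(Δp)² = 4.4930 − (0.0000)² = 4.4930.

4.49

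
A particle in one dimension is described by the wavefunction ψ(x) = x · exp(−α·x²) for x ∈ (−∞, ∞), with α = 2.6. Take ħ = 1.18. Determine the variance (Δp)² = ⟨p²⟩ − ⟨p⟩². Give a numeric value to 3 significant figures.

Compute ⟨p⟩ and ⟨p²⟩ separately; (Δp)² = ⟨p²⟩ − ⟨p⟩².
Expand each integrand as polynomial × e^(−2αx²) and use ∫x^(2j)·e^(−2αx²) dx = (2j−1)!!/(4α)^j · √(π/(2α)), odd powers → 0; here √(π/(2α)) = 0.77727. Differentiate with the product rule, d/dx e^(−αx²) = −2αx·e^(−αx²).
Normalization: ∫|ψ|² dx = 0.074738.
⟨p⟩ = 0.0000 and ⟨p²⟩ = 10.861.
(Δp)² = 10.861 − (0.0000)² = 10.861.

10.9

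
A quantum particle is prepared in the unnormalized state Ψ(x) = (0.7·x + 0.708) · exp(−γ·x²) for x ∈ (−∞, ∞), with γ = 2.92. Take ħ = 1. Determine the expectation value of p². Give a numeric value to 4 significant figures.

3.371

p² Ψ = −ħ² d²Ψ/dx²; ⟨p²⟩ = −ħ² ∫ Ψ*·Ψ'' dx / ∫|Ψ|² dx.
Expand each integrand as polynomial × e^(−2γx²) and use ∫x^(2j)·e^(−2γx²) dx = (2j−1)!!/(4γ)^j · √(π/(2γ)), odd powers → 0; here √(π/(2γ)) = 0.73345. Differentiate with the product rule, d/dx e^(−γx²) = −2γx·e^(−γx²).
State is unnormalized: ∫|Ψ|² dx = 0.39842, and ∫Ψ*·(−ħ² Ψ'') dx = 1.3431, so ⟨p²⟩ = 1.3431 / 0.39842.
⟨p²⟩ = 3.3710.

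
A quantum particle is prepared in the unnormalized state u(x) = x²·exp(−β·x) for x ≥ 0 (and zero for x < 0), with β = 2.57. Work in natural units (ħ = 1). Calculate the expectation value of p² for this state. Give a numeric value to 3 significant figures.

2.20

p² u = −ħ² d²u/dx²; ⟨p²⟩ = −ħ² ∫ u*·u'' dx / ∫|u|² dx.
Differentiate x²·exp(−β·x) with the product rule; every integrand then reduces to terms xʲ·e^(−2βx) on [0, ∞), with ∫₀^∞ xʲ·e^(−2βx) dx = j!/(2β)^(j+1).
State is unnormalized: ∫|u|² dx = 0.0066895, and ∫u*·(−ħ² u'') dx = 0.014728, so ⟨p²⟩ = 0.014728 / 0.0066895.
⟨p²⟩ = 2.2016.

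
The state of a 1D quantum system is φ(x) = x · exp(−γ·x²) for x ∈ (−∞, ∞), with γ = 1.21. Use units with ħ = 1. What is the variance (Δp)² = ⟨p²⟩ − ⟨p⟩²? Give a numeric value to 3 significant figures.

3.63

Compute ⟨p⟩ and ⟨p²⟩ separately; (Δp)² = ⟨p²⟩ − ⟨p⟩².
Expand each integrand as polynomial × e^(−2γx²) and use ∫x^(2j)·e^(−2γx²) dx = (2j−1)!!/(4γ)^j · √(π/(2γ)), odd powers → 0; here √(π/(2γ)) = 1.1394. Differentiate with the product rule, d/dx e^(−γx²) = −2γx·e^(−γx²).
Normalization: ∫|φ|² dx = 0.23541.
⟨p⟩ = 0.0000 and ⟨p²⟩ = 3.6300.
(Δp)² = 3.6300 − (0.0000)² = 3.6300.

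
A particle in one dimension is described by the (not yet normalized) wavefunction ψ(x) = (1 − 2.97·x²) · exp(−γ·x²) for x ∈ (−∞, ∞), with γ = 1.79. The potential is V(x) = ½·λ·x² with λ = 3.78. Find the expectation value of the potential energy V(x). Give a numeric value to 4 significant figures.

⟨V⟩ = ∫ V(x)·|ψ|² dx / ∫|ψ|² dx.
Expand each integrand as polynomial × e^(−2γx²) and use ∫x^(2j)·e^(−2γx²) dx = (2j−1)!!/(4γ)^j · √(π/(2γ)), odd powers → 0; here √(π/(2γ)) = 0.93677.
State is unnormalized: ∫|ψ|² dx = 0.64317, and ∫ψ*·V(x)·ψ dx = 0.27005, so ⟨V⟩ = 0.27005 / 0.64317.
⟨V⟩ = 0.41988.

0.4199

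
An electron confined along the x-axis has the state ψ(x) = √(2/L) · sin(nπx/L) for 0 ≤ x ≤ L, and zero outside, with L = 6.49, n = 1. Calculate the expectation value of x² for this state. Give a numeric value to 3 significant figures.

⟨x²⟩ = ∫ x²·|ψ|² dx (integrals over the domain).
With sin²θ = (1 − cos2θ)/2 on 0 ≤ x ≤ L: ∫sin²(nπx/L) dx = L/2, ∫x·sin²(nπx/L) dx = L²/4, ∫x²·sin²(nπx/L) dx = L³·(1/6 − 1/(4n²π²)); higher powers xᵏ the same way, integrating xᵏ·cos(2nπx/L) by parts.
⟨x²⟩ = 11.906.

11.9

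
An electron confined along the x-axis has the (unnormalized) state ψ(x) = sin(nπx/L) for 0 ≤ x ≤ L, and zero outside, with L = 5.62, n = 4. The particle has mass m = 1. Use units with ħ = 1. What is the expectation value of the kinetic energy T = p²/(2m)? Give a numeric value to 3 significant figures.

T = −(ħ²/2m) d²/dx², so ⟨T⟩ = −(ħ²/2m) ∫ ψ*·ψ'' dx / ∫|ψ|² dx; with m = 1.
d/dx sin(nπx/L) = (nπ/L)·cos(nπx/L) and d²/dx² sin(nπx/L) = −(nπ/L)²·sin(nπx/L); on 0 ≤ x ≤ L, ∫sin²(nπx/L) dx = L/2 and ∫sin(nπx/L)·cos(nπx/L) dx = 0.
State is unnormalized: ∫|ψ|² dx = 2.8100, and ∫ψ*·(−ħ²/2m · ψ'') dx = 7.0246, so ⟨T⟩ = 7.0246 / 2.8100.
⟨T⟩ = 2.4999.

2.50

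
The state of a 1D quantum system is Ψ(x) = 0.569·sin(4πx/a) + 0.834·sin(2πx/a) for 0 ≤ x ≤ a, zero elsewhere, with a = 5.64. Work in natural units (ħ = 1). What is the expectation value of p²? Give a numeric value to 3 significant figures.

2.42

p² Ψ = −ħ² d²Ψ/dx²; ⟨p²⟩ = −ħ² ∫ Ψ*·Ψ'' dx / ∫|Ψ|² dx.
d²/dx² sin(jπx/a) = −(jπ/a)²·sin(jπx/a); on 0 ≤ x ≤ a, ∫sin²(jπx/a) dx = a/2 and ∫sin(jπx/a)·sin(lπx/a) dx = 0 for j ≠ l, so only diagonal terms survive in ∫|Ψ|² and ∫Ψ·Ψ″; ∫Ψ·Ψ′ dx = [Ψ²/2] between the walls = 0.
State is unnormalized: ∫|Ψ|² dx = 2.8745, and ∫Ψ*·(−ħ² Ψ'') dx = 6.9668, so ⟨p²⟩ = 6.9668 / 2.8745.
⟨p²⟩ = 2.4237.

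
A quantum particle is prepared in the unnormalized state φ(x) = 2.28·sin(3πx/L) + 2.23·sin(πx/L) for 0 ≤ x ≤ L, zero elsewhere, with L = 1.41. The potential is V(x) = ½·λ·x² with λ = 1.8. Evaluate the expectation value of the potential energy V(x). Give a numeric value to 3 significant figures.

⟨V⟩ = ∫ V(x)·|φ|² dx / ∫|φ|² dx.
On 0 ≤ x ≤ L (j ≠ l): ∫sin²(jπx/L) dx = L/2, ∫sin(jπx/L)·sin(lπx/L) dx = 0; diagonal moments ∫x·sin²(jπx/L) dx = L²/4, ∫x²·sin²(jπx/L) dx = L³·(1/6 − 1/(4j²π²)); cross terms ∫x·sin(jπx/L)·sin(lπx/L) dx = 0 for j + l even and −4jlL²/(π²(j² − l²)²) for j + l odd, ∫x²·sin(jπx/L)·sin(lπx/L) dx = (−1)^(j+l)·4jlL³/(π²(j² − l²)²); higher powers the same way via product-to-sum and parts.
State is unnormalized: ∫|φ|² dx = 7.1708, and ∫φ*·V(x)·φ dx = 4.4095, so ⟨V⟩ = 4.4095 / 7.1708.
⟨V⟩ = 0.61493.

0.615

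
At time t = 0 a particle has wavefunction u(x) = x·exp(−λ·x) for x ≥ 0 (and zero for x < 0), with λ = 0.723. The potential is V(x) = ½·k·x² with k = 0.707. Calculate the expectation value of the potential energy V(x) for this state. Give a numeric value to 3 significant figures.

⟨V⟩ = ∫ V(x)·|u|² dx / ∫|u|² dx.
Every integrand reduces to terms xʲ·e^(−2λx) on [0, ∞); use ∫₀^∞ xʲ·e^(−2λx) dx = j!/(2λ)^(j+1).
State is unnormalized: ∫|u|² dx = 0.66149, and ∫u*·V(x)·u dx = 1.3420, so ⟨V⟩ = 1.3420 / 0.66149.
⟨V⟩ = 2.0288.

2.03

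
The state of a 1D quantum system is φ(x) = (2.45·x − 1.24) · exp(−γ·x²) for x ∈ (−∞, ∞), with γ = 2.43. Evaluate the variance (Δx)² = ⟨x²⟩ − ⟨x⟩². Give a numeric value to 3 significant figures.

0.0777

Compute ⟨x⟩ and ⟨x²⟩ separately, then (Δx)² = ⟨x²⟩ − ⟨x⟩².
Expand each integrand as polynomial × e^(−2γx²) and use ∫x^(2j)·e^(−2γx²) dx = (2j−1)!!/(4γ)^j · √(π/(2γ)), odd powers → 0; here √(π/(2γ)) = 0.80400.
Normalization: ∫|φ|² dx = 1.7327.
⟨x⟩ = -0.29005 and ⟨x²⟩ = 0.16184.
(Δx)² = 0.16184 − (-0.29005)² = 0.077710.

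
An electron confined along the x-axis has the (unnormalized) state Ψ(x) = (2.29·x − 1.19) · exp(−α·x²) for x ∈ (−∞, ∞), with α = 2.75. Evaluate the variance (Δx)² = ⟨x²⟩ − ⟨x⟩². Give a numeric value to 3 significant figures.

0.0682

Compute ⟨x⟩ and ⟨x²⟩ separately, then (Δx)² = ⟨x²⟩ − ⟨x⟩².
Expand each integrand as polynomial × e^(−2αx²) and use ∫x^(2j)·e^(−2αx²) dx = (2j−1)!!/(4α)^j · √(π/(2α)), odd powers → 0; here √(π/(2α)) = 0.75578.
Normalization: ∫|Ψ|² dx = 1.4306.
⟨x⟩ = -0.26176 and ⟨x²⟩ = 0.13670.
(Δx)² = 0.13670 − (-0.26176)² = 0.068183.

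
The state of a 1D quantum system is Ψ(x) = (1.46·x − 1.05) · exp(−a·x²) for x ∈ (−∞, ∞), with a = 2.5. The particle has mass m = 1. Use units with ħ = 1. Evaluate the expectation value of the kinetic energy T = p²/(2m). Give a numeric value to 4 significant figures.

1.655

T = −(ħ²/2m) d²/dx², so ⟨T⟩ = −(ħ²/2m) ∫ Ψ*·Ψ'' dx / ∫|Ψ|² dx; with m = 1.
Expand each integrand as polynomial × e^(−2ax²) and use ∫x^(2j)·e^(−2ax²) dx = (2j−1)!!/(4a)^j · √(π/(2a)), odd powers → 0; here √(π/(2a)) = 0.79267. Differentiate with the product rule, d/dx e^(−ax²) = −2ax·e^(−ax²).
State is unnormalized: ∫|Ψ|² dx = 1.0429, and ∫Ψ*·(−ħ²/2m · Ψ'') dx = 1.7260, so ⟨T⟩ = 1.7260 / 1.0429.
⟨T⟩ = 1.6550.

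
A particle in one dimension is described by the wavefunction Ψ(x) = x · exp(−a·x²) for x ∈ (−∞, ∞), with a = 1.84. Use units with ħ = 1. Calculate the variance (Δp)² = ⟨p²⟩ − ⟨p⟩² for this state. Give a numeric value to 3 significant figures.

Compute ⟨p⟩ and ⟨p²⟩ separately; (Δp)² = ⟨p²⟩ − ⟨p⟩².
Expand each integrand as polynomial × e^(−2ax²) and use ∫x^(2j)·e^(−2ax²) dx = (2j−1)!!/(4a)^j · √(π/(2a)), odd powers → 0; here √(π/(2a)) = 0.92396. Differentiate with the product rule, d/dx e^(−ax²) = −2ax·e^(−ax²).
Normalization: ∫|Ψ|² dx = 0.12554.
⟨p⟩ = 0.0000 and ⟨p²⟩ = 5.5200.
(Δp)² = 5.5200 − (0.0000)² = 5.5200.

5.52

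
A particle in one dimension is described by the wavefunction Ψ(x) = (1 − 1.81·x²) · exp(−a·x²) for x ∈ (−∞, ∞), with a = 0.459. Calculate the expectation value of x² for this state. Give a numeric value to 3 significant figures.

2.71

⟨x²⟩ = ∫ x²·|Ψ|² dx / ∫|Ψ|² dx (integrals over the domain).
Expand each integrand as polynomial × e^(−2ax²) and use ∫x^(2j)·e^(−2ax²) dx = (2j−1)!!/(4a)^j · √(π/(2a)), odd powers → 0; here √(π/(2a)) = 1.8499.
State is unnormalized: ∫|Ψ|² dx = 3.5962, and ∫Ψ*·x²·Ψ dx = 9.7364, so ⟨x²⟩ = 9.7364 / 3.5962.
⟨x²⟩ = 2.7074.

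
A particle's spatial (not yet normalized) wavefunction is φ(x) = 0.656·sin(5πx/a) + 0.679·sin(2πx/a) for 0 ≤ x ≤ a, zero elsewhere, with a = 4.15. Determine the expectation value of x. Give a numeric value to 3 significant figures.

⟨x⟩ = ∫ x·|φ|² dx / ∫|φ|² dx (integrals over the domain).
On 0 ≤ x ≤ a (j ≠ l): ∫sin²(jπx/a) dx = a/2, ∫sin(jπx/a)·sin(lπx/a) dx = 0; diagonal moments ∫x·sin²(jπx/a) dx = a²/4, ∫x²·sin²(jπx/a) dx = a³·(1/6 − 1/(4j²π²)); cross terms ∫x·sin(jπx/a)·sin(lπx/a) dx = 0 for j + l even and −4jla²/(π²(j² − l²)²) for j + l odd, ∫x²·sin(jπx/a)·sin(lπx/a) dx = (−1)^(j+l)·4jla³/(π²(j² − l²)²); higher powers the same way via product-to-sum and parts.
State is unnormalized: ∫|φ|² dx = 1.8496, and ∫φ*·x·φ dx = 3.6969, so ⟨x⟩ = 3.6969 / 1.8496.
⟨x⟩ = 1.9988.

2.00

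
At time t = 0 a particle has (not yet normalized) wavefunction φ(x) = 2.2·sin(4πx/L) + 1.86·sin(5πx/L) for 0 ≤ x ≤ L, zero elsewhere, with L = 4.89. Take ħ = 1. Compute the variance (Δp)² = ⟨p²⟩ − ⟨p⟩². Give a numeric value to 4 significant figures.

Compute ⟨p⟩ and ⟨p²⟩ separately; (Δp)² = ⟨p²⟩ − ⟨p⟩².
d²/dx² sin(jπx/L) = −(jπ/L)²·sin(jπx/L); on 0 ≤ x ≤ L, ∫sin²(jπx/L) dx = L/2 and ∫sin(jπx/L)·sin(lπx/L) dx = 0 for j ≠ l, so only diagonal terms survive in ∫|φ|² and ∫φ·φ″; ∫φ·φ′ dx = [φ²/2] between the walls = 0.
Normalization: ∫|φ|² dx = 20.293.
⟨p⟩ = 0.0000 and ⟨p²⟩ = 8.1524.
(Δp)² = 8.1524 − (0.0000)² = 8.1524.

8.152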